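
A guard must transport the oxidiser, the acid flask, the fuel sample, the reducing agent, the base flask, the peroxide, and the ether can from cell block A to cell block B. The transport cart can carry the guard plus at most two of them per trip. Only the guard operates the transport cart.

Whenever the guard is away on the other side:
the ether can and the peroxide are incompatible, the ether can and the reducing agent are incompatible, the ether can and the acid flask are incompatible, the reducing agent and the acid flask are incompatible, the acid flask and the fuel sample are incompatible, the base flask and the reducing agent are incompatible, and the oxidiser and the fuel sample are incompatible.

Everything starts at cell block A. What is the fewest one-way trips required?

Whatever the first load, the items left behind include a forbidden pair without the guard. No opening move is safe, so no plan exists.

impossible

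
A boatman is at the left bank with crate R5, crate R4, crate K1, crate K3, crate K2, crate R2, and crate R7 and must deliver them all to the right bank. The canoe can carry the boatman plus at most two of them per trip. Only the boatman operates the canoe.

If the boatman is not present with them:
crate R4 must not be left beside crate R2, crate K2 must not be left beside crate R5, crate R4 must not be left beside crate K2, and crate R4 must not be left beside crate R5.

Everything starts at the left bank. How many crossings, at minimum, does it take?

11

Counting alone: the boatman can take at most 2 across per trip to the right bank, so moving all 7 needs at least 4 loaded trips out, with a return between consecutive ones — at least 7 crossings.
The safety rule pushes this higher. Following every safe sequence of crossings, the most of the 7 that can be at the right bank as the canoe arrives there on crossings 7, 9 is 5, 6 respectively — never all 7.
So no plan with fewer than 11 crossings exists, and this one achieves 11:
1. Boatman goes to the right bank with crate R4 and crate R5.  [the left bank: crate K1, crate K2, crate K3, crate R2, crate R7 | the right bank: crate R4, crate R5]
2. Boatman goes back to the left bank with crate R5.  [the left bank: crate K1, crate K2, crate K3, crate R2, crate R5, crate R7 | the right bank: crate R4]
3. Boatman goes to the right bank with crate K1 and crate R5.  [the left bank: crate K2, crate K3, crate R2, crate R7 | the right bank: crate K1, crate R4, crate R5]
4. Boatman goes back to the left bank with crate R5.  [the left bank: crate K2, crate K3, crate R2, crate R5, crate R7 | the right bank: crate K1, crate R4]
5. Boatman goes to the right bank with crate K3 and crate R5.  [the left bank: crate K2, crate R2, crate R7 | the right bank: crate K1, crate K3, crate R4, crate R5]
6. Boatman goes back to the left bank with crate R5.  [the left bank: crate K2, crate R2, crate R5, crate R7 | the right bank: crate K1, crate K3, crate R4]
7. Boatman goes to the right bank with crate R2 and crate R5.  [the left bank: crate K2, crate R7 | the right bank: crate K1, crate K3, crate R2, crate R4, crate R5]
8. Boatman goes back to the left bank with crate R4.  [the left bank: crate K2, crate R4, crate R7 | the right bank: crate K1, crate K3, crate R2, crate R5]
9. Boatman goes to the right bank with crate R4 and crate R7.  [the left bank: crate K2 | the right bank: crate K1, crate K3, crate R2, crate R4, crate R5, crate R7]
10. Boatman goes back to the left bank with crate R4.  [the left bank: crate K2, crate R4 | the right bank: crate K1, crate K3, crate R2, crate R5, crate R7]
11. Boatman goes to the right bank with crate K2 and crate R4.  [the left bank: — | the right bank: crate K1, crate K2, crate K3, crate R2, crate R4, crate R5, crate R7]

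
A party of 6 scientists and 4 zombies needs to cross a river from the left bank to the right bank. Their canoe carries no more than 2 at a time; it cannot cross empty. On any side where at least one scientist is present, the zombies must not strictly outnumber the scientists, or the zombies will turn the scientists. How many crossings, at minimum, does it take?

Counting alone: each trip to the right bank takes at most 2 across and each return brings at least 1 back, so after t trips out (and t−1 returns) at most 2t − (t−1) of the 10 are across; that first reaches 10 at t = 9, so at least 17 crossings are needed.
The plan below uses exactly 17 crossings, so it is optimal:
1. 2 zombies → the right bank.  (the left bank: 6S 2Z; the right bank: 0S 2Z)
2. 1 zombie ← the left bank.  (the left bank: 6S 3Z; the right bank: 0S 1Z)
3. 2 zombies → the right bank.  (the left bank: 6S 1Z; the right bank: 0S 3Z)
4. 1 zombie ← the left bank.  (the left bank: 6S 2Z; the right bank: 0S 2Z)
5. 2 scientists → the right bank.  (the left bank: 4S 2Z; the right bank: 2S 2Z)
6. 1 zombie ← the left bank.  (the left bank: 4S 3Z; the right bank: 2S 1Z)
7. 1 scientist and 1 zombie → the right bank.  (the left bank: 3S 2Z; the right bank: 3S 2Z)
8. 1 zombie ← the left bank.  (the left bank: 3S 3Z; the right bank: 3S 1Z)
9. 2 zombies → the right bank.  (the left bank: 3S 1Z; the right bank: 3S 3Z)
10. 1 zombie ← the left bank.  (the left bank: 3S 2Z; the right bank: 3S 2Z)
11. 1 scientist and 1 zombie → the right bank.  (the left bank: 2S 1Z; the right bank: 4S 3Z)
12. 1 zombie ← the left bank.  (the left bank: 2S 2Z; the right bank: 4S 2Z)
13. 2 zombies → the right bank.  (the left bank: 2S 0Z; the right bank: 4S 4Z)
14. 1 zombie ← the left bank.  (the left bank: 2S 1Z; the right bank: 4S 3Z)
15. 1 scientist and 1 zombie → the right bank.  (the left bank: 1S 0Z; the right bank: 5S 4Z)
16. 1 zombie ← the left bank.  (the left bank: 1S 1Z; the right bank: 5S 3Z)
17. 1 scientist and 1 zombie → the right bank.  (the left bank: 0S 0Z; the right bank: 6S 4Z)

17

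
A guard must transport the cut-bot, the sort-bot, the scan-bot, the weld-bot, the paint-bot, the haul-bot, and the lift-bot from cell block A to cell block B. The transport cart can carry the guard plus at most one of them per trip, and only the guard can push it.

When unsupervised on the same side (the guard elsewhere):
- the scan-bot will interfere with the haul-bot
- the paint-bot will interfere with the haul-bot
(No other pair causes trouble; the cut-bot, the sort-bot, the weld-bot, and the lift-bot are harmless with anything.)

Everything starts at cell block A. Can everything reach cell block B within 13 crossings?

No

Counting alone: the guard can take at most 1 across per trip to cell block B, so moving all 7 needs at least 7 loaded trips out, with a return between consecutive ones — at least 13 crossings.
The safety rule pushes this higher. Following every safe sequence of crossings, the most of the 7 that can be at cell block B as the transport cart arrives there on crossing 13 is 6 — never all 7.
So the move cannot be finished within 13 crossings. (The shortest complete plan takes 15:)
1. Guard goes to cell block B with the haul-bot.
2. Guard goes back to cell block A alone.
3. Guard goes to cell block B with the cut-bot.
4. Guard goes back to cell block A alone.
5. Guard goes to cell block B with the sort-bot.
6. Guard goes back to cell block A alone.
7. Guard goes to cell block B with the scan-bot.
8. Guard goes back to cell block A with the haul-bot.
9. Guard goes to cell block B with the paint-bot.
10. Guard goes back to cell block A alone.
11. Guard goes to cell block B with the weld-bot.
12. Guard goes back to cell block A alone.
13. Guard goes to cell block B with the lift-bot.
14. Guard goes back to cell block A alone.
15. Guard goes to cell block B with the haul-bot.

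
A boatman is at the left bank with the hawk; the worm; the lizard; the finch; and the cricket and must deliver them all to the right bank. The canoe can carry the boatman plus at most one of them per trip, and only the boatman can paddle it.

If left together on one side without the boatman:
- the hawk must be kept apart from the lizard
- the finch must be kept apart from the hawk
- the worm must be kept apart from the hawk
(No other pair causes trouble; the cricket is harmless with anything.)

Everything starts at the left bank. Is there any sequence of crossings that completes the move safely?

No

Following every safe sequence of crossings from the start, the most of the 5 that can be at the right bank as the canoe arrives there on crossings 1, 3, 5 is 1, 2, 3 respectively; the best ever achieved is 3 of 5.
From crossing 7 on, no configuration arises that was not already reachable earlier: only 18 distinct safe configurations (who is on which side, and where the canoe is) can ever be reached, none of them has everyone across, and every continuation just revisits them. So no valid plan exists.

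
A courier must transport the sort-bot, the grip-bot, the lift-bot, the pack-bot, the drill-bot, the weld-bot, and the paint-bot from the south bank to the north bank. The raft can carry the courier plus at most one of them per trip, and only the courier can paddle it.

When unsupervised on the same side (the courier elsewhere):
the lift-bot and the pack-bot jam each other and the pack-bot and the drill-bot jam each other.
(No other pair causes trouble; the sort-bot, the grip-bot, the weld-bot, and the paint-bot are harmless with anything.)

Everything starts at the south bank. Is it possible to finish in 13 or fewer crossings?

No

Counting alone: the courier can take at most 1 across per trip to the north bank, so moving all 7 needs at least 7 loaded trips out, with a return between consecutive ones — at least 13 crossings.
The safety rule pushes this higher. Following every safe sequence of crossings, the most of the 7 that can be at the north bank as the raft arrives there on crossing 13 is 6 — never all 7.
So the move cannot be finished within 13 crossings. (The shortest complete plan takes 15:)
1. Courier goes to the north bank with the pack-bot.
2. Courier goes back to the south bank alone.
3. Courier goes to the north bank with the sort-bot.
4. Courier goes back to the south bank alone.
5. Courier goes to the north bank with the grip-bot.
6. Courier goes back to the south bank alone.
7. Courier goes to the north bank with the lift-bot.
8. Courier goes back to the south bank with the pack-bot.
9. Courier goes to the north bank with the drill-bot.
10. Courier goes back to the south bank alone.
11. Courier goes to the north bank with the weld-bot.
12. Courier goes back to the south bank alone.
13. Courier goes to the north bank with the paint-bot.
14. Courier goes back to the south bank alone.
15. Courier goes to the north bank with the pack-bot.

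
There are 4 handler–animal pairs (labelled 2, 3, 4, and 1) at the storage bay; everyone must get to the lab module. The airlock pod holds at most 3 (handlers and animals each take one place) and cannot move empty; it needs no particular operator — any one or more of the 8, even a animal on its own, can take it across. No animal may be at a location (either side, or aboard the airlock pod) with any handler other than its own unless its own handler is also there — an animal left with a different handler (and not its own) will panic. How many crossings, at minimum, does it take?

Counting alone: each trip to the lab module takes at most 3 across and each return brings at least 1 back, so after t trips out (and t−1 returns) at most 3t − (t−1) of the 8 are across; that first reaches 8 at t = 4, so at least 7 crossings are needed.
The safety rule pushes this higher. Following every safe sequence of crossings, the most of the 8 that can be at the lab module as the airlock pod arrives there on crossing 7 is 7 — never all 8.
So no plan with fewer than 9 crossings exists, and this one achieves 9:
1. animal 2 and handler 2 cross → the lab module.
2. handler 2 crosses ← the storage bay.
3. animal 3, handler 2, and handler 3 cross → the lab module.
4. animal 2 and handler 2 cross ← the storage bay.
5. handler 1, handler 2, and handler 4 cross → the lab module.
6. animal 3 crosses ← the storage bay.
7. animal 2 and animal 3 cross → the lab module.
8. animal 2 crosses ← the storage bay.
9. animal 1, animal 2, and animal 4 cross → the lab module.

9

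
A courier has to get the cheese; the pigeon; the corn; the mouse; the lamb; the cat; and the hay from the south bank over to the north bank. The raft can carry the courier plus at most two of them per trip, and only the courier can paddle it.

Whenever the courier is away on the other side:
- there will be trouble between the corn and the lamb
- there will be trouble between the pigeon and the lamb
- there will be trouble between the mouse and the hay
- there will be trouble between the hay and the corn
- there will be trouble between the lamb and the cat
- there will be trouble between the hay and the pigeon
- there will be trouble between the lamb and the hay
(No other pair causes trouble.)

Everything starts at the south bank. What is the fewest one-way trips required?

11

Counting alone: the courier can take at most 2 across per trip to the north bank, so moving all 7 needs at least 4 loaded trips out, with a return between consecutive ones — at least 7 crossings.
The safety rule pushes this higher. Following every safe sequence of crossings, the most of the 7 that can be at the north bank as the raft arrives there on crossings 7, 9 is 5, 6 respectively — never all 7.
So no plan with fewer than 11 crossings exists, and this one achieves 11:
1. Courier goes to the north bank with the hay and the lamb.
2. Courier goes back to the south bank with the lamb.
3. Courier goes to the north bank with the cheese and the lamb.
4. Courier goes back to the south bank with the lamb.
5. Courier goes to the north bank with the lamb and the mouse.
6. Courier goes back to the south bank with the hay.
7. Courier goes to the north bank with the corn and the pigeon.
8. Courier goes back to the south bank with the lamb.
9. Courier goes to the north bank with the cat and the lamb.
10. Courier goes back to the south bank with the lamb.
11. Courier goes to the north bank with the hay and the lamb.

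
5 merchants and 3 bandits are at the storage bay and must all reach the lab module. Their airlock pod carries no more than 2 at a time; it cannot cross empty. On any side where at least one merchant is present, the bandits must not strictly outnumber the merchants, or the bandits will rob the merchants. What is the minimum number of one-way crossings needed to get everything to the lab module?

13

Counting alone: each trip to the lab module takes at most 2 across and each return brings at least 1 back, so after t trips out (and t−1 returns) at most 2t − (t−1) of the 8 are across; that first reaches 8 at t = 7, so at least 13 crossings are needed.
The plan below uses exactly 13 crossings, so it is optimal:
1. 2 bandits → the lab module.  (the storage bay: 5M 1B; the lab module: 0M 2B)
2. 1 bandit ← the storage bay.  (the storage bay: 5M 2B; the lab module: 0M 1B)
3. 2 bandits → the lab module.  (the storage bay: 5M 0B; the lab module: 0M 3B)
4. 1 bandit ← the storage bay.  (the storage bay: 5M 1B; the lab module: 0M 2B)
5. 2 merchants → the lab module.  (the storage bay: 3M 1B; the lab module: 2M 2B)
6. 1 bandit ← the storage bay.  (the storage bay: 3M 2B; the lab module: 2M 1B)
7. 1 merchant and 1 bandit → the lab module.  (the storage bay: 2M 1B; the lab module: 3M 2B)
8. 1 bandit ← the storage bay.  (the storage bay: 2M 2B; the lab module: 3M 1B)
9. 2 bandits → the lab module.  (the storage bay: 2M 0B; the lab module: 3M 3B)
10. 1 bandit ← the storage bay.  (the storage bay: 2M 1B; the lab module: 3M 2B)
11. 1 merchant and 1 bandit → the lab module.  (the storage bay: 1M 0B; the lab module: 4M 3B)
12. 1 bandit ← the storage bay.  (the storage bay: 1M 1B; the lab module: 4M 2B)
13. 1 merchant and 1 bandit → the lab module.  (the storage bay: 0M 0B; the lab module: 5M 3B)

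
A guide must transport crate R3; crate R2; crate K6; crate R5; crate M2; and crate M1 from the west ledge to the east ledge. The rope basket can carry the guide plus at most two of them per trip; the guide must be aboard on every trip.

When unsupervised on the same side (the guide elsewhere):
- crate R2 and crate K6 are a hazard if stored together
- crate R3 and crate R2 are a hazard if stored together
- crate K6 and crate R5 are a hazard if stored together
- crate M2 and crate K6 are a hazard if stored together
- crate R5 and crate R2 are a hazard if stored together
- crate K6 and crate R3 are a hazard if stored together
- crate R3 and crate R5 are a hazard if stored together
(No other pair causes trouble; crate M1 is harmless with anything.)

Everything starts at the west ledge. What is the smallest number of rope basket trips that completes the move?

impossible

Whatever the first load, the items left behind include a forbidden pair without the guide. No opening move is safe, so no plan exists.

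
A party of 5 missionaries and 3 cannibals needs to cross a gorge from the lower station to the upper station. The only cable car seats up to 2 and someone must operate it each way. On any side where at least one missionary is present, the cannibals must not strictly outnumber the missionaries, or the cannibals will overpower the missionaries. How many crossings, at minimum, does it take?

13

Counting alone: each trip to the upper station takes at most 2 across and each return brings at least 1 back, so after t trips out (and t−1 returns) at most 2t − (t−1) of the 8 are across; that first reaches 8 at t = 7, so at least 13 crossings are needed.
The plan below uses exactly 13 crossings, so it is optimal:
1. 2 cannibals → the upper station.  (the lower station: 5M 1C; the upper station: 0M 2C)
2. 1 cannibal ← the lower station.  (the lower station: 5M 2C; the upper station: 0M 1C)
3. 2 cannibals → the upper station.  (the lower station: 5M 0C; the upper station: 0M 3C)
4. 1 cannibal ← the lower station.  (the lower station: 5M 1C; the upper station: 0M 2C)
5. 2 missionaries → the upper station.  (the lower station: 3M 1C; the upper station: 2M 2C)
6. 1 cannibal ← the lower station.  (the lower station: 3M 2C; the upper station: 2M 1C)
7. 1 missionary and 1 cannibal → the upper station.  (the lower station: 2M 1C; the upper station: 3M 2C)
8. 1 cannibal ← the lower station.  (the lower station: 2M 2C; the upper station: 3M 1C)
9. 2 cannibals → the upper station.  (the lower station: 2M 0C; the upper station: 3M 3C)
10. 1 cannibal ← the lower station.  (the lower station: 2M 1C; the upper station: 3M 2C)
11. 1 missionary and 1 cannibal → the upper station.  (the lower station: 1M 0C; the upper station: 4M 3C)
12. 1 cannibal ← the lower station.  (the lower station: 1M 1C; the upper station: 4M 2C)
13. 1 missionary and 1 cannibal → the upper station.  (the lower station: 0M 0C; the upper station: 5M 3C)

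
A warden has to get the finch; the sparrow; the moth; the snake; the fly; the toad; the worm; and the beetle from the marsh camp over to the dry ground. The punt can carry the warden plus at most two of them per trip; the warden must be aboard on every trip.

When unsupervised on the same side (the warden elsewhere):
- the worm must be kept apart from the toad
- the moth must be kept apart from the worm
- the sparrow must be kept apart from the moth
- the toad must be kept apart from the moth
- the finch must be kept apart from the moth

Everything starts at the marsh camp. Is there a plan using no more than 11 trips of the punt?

No

Counting alone: the warden can take at most 2 across per trip to the dry ground, so moving all 8 needs at least 4 loaded trips out, with a return between consecutive ones — at least 7 crossings.
The safety rule pushes this higher. Following every safe sequence of crossings, the most of the 8 that can be at the dry ground as the punt arrives there on crossings 7, 9, 11 is 5, 6, 7 respectively — never all 8.
So the move cannot be finished within 11 crossings. (The shortest complete plan takes 13:)
1. Warden goes to the dry ground with the moth and the toad.  [the marsh camp: the beetle, the finch, the fly, the snake, the sparrow, the worm | the dry ground: the moth, the toad]
2. Warden goes back to the marsh camp with the moth.  [the marsh camp: the beetle, the finch, the fly, the moth, the snake, the sparrow, the worm | the dry ground: the toad]
3. Warden goes to the dry ground with the finch and the moth.  [the marsh camp: the beetle, the fly, the snake, the sparrow, the worm | the dry ground: the finch, the moth, the toad]
4. Warden goes back to the marsh camp with the moth.  [the marsh camp: the beetle, the fly, the moth, the snake, the sparrow, the worm | the dry ground: the finch, the toad]
5. Warden goes to the dry ground with the moth and the sparrow.  [the marsh camp: the beetle, the fly, the snake, the worm | the dry ground: the finch, the moth, the sparrow, the toad]
6. Warden goes back to the marsh camp with the moth.  [the marsh camp: the beetle, the fly, the moth, the snake, the worm | the dry ground: the finch, the sparrow, the toad]
7. Warden goes to the dry ground with the moth and the snake.  [the marsh camp: the beetle, the fly, the worm | the dry ground: the finch, the moth, the snake, the sparrow, the toad]
8. Warden goes back to the marsh camp with the moth.  [the marsh camp: the beetle, the fly, the moth, the worm | the dry ground: the finch, the snake, the sparrow, the toad]
9. Warden goes to the dry ground with the fly and the moth.  [the marsh camp: the beetle, the worm | the dry ground: the finch, the fly, the moth, the snake, the sparrow, the toad]
10. Warden goes back to the marsh camp with the moth.  [the marsh camp: the beetle, the moth, the worm | the dry ground: the finch, the fly, the snake, the sparrow, the toad]
11. Warden goes to the dry ground with the beetle and the moth.  [the marsh camp: the worm | the dry ground: the beetle, the finch, the fly, the moth, the snake, the sparrow, the toad]
12. Warden goes back to the marsh camp with the moth.  [the marsh camp: the moth, the worm | the dry ground: the beetle, the finch, the fly, the snake, the sparrow, the toad]
13. Warden goes to the dry ground with the moth and the worm.  [the marsh camp: — | the dry ground: the beetle, the finch, the fly, the moth, the snake, the sparrow, the toad, the worm]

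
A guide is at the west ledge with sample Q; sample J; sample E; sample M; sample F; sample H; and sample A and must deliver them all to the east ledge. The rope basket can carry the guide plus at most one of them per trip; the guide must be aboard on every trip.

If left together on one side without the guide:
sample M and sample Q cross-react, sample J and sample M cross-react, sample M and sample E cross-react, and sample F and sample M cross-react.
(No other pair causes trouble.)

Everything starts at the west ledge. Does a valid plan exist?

No

Following every safe sequence of crossings from the start, the most of the 7 that can be at the east ledge as the rope basket arrives there on crossings 1, 3, 5, 7 is 1, 2, 3, 4 respectively; the best ever achieved is 4 of 7.
From crossing 9 on, no configuration arises that was not already reachable earlier: only 44 distinct safe configurations (who is on which side, and where the rope basket is) can ever be reached, none of them has everyone across, and every continuation just revisits them. So no valid plan exists.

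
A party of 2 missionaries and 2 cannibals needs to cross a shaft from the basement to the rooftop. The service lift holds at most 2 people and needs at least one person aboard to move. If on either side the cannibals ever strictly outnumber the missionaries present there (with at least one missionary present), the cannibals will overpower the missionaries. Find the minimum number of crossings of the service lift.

5

Counting alone: each trip to the rooftop takes at most 2 across and each return brings at least 1 back, so after t trips out (and t−1 returns) at most 2t − (t−1) of the 4 are across; that first reaches 4 at t = 3, so at least 5 crossings are needed.
The plan below uses exactly 5 crossings, so it is optimal:
1. 2 cannibals → the rooftop.  (the basement: 2M 0C; the rooftop: 0M 2C)
2. 1 cannibal ← the basement.  (the basement: 2M 1C; the rooftop: 0M 1C)
3. 2 missionaries → the rooftop.  (the basement: 0M 1C; the rooftop: 2M 1C)
4. 1 cannibal ← the basement.  (the basement: 0M 2C; the rooftop: 2M 0C)
5. 2 cannibals → the rooftop.  (the basement: 0M 0C; the rooftop: 2M 2C)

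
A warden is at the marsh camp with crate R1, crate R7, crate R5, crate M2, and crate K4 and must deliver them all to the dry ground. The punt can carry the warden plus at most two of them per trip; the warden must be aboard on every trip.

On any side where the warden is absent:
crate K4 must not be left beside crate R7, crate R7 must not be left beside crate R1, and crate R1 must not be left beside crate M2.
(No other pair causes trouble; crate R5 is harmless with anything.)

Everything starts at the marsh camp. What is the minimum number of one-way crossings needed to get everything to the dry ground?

Counting alone: the warden can take at most 2 across per trip to the dry ground, so moving all 5 needs at least 3 loaded trips out, with a return between consecutive ones — at least 5 crossings.
The plan below uses exactly 5 crossings, so it is optimal:
1. Warden goes to the dry ground with crate R1 and crate R7.  [the marsh camp: crate K4, crate M2, crate R5 | the dry ground: crate R1, crate R7]
2. Warden goes back to the marsh camp with crate R1.  [the marsh camp: crate K4, crate M2, crate R1, crate R5 | the dry ground: crate R7]
3. Warden goes to the dry ground with crate M2 and crate R5.  [the marsh camp: crate K4, crate R1 | the dry ground: crate M2, crate R5, crate R7]
4. Warden goes back to the marsh camp alone.  [the marsh camp: crate K4, crate R1 | the dry ground: crate M2, crate R5, crate R7]
5. Warden goes to the dry ground with crate K4 and crate R1.  [the marsh camp: — | the dry ground: crate K4, crate M2, crate R1, crate R5, crate R7]

5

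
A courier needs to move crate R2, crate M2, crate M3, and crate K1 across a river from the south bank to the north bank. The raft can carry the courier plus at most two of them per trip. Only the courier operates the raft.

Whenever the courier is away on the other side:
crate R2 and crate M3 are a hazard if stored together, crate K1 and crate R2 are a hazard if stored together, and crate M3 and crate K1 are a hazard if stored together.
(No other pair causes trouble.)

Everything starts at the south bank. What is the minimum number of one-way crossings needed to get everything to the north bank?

5

Counting alone: the courier can take at most 2 across per trip to the north bank, so moving all 4 needs at least 2 loaded trips out, with a return between consecutive ones — at least 3 crossings.
The safety rule pushes this higher. Following every safe sequence of crossings, the most of the 4 that can be at the north bank as the raft arrives there on crossing 3 is 3 — never all 4.
So no plan with fewer than 5 crossings exists, and this one achieves 5:
1. Courier goes to the north bank with crate M3 and crate R2.  [the south bank: crate K1, crate M2 | the north bank: crate M3, crate R2]
2. Courier goes back to the south bank with crate R2.  [the south bank: crate K1, crate M2, crate R2 | the north bank: crate M3]
3. Courier goes to the north bank with crate M2 and crate R2.  [the south bank: crate K1 | the north bank: crate M2, crate M3, crate R2]
4. Courier goes back to the south bank with crate R2.  [the south bank: crate K1, crate R2 | the north bank: crate M2, crate M3]
5. Courier goes to the north bank with crate K1 and crate R2.  [the south bank: — | the north bank: crate K1, crate M2, crate M3, crate R2]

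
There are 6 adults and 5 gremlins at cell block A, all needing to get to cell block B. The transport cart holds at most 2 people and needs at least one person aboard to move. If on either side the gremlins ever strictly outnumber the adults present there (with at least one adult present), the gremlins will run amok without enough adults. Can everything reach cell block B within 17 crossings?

Counting alone: each trip to cell block B takes at most 2 across and each return brings at least 1 back, so after t trips out (and t−1 returns) at most 2t − (t−1) of the 11 are across; that first reaches 11 at t = 10, so at least 19 crossings are needed.
Since 17 < 19, 17 crossings cannot be enough. (The shortest complete plan in fact takes 19:)
1. 2 gremlins → cell block B.  (cell block A: 6A 3G; cell block B: 0A 2G)
2. 1 gremlin ← cell block A.  (cell block A: 6A 4G; cell block B: 0A 1G)
3. 2 gremlins → cell block B.  (cell block A: 6A 2G; cell block B: 0A 3G)
4. 1 gremlin ← cell block A.  (cell block A: 6A 3G; cell block B: 0A 2G)
5. 2 adults → cell block B.  (cell block A: 4A 3G; cell block B: 2A 2G)
6. 1 gremlin ← cell block A.  (cell block A: 4A 4G; cell block B: 2A 1G)
7. 1 adult and 1 gremlin → cell block B.  (cell block A: 3A 3G; cell block B: 3A 2G)
8. 1 adult ← cell block A.  (cell block A: 4A 3G; cell block B: 2A 2G)
9. 1 adult and 1 gremlin → cell block B.  (cell block A: 3A 2G; cell block B: 3A 3G)
10. 1 gremlin ← cell block A.  (cell block A: 3A 3G; cell block B: 3A 2G)
11. 1 adult and 1 gremlin → cell block B.  (cell block A: 2A 2G; cell block B: 4A 3G)
12. 1 adult ← cell block A.  (cell block A: 3A 2G; cell block B: 3A 3G)
13. 1 adult and 1 gremlin → cell block B.  (cell block A: 2A 1G; cell block B: 4A 4G)
14. 1 gremlin ← cell block A.  (cell block A: 2A 2G; cell block B: 4A 3G)
15. 1 adult and 1 gremlin → cell block B.  (cell block A: 1A 1G; cell block B: 5A 4G)
16. 1 adult ← cell block A.  (cell block A: 2A 1G; cell block B: 4A 4G)
17. 1 adult and 1 gremlin → cell block B.  (cell block A: 1A 0G; cell block B: 5A 5G)
18. 1 gremlin ← cell block A.  (cell block A: 1A 1G; cell block B: 5A 4G)
19. 1 adult and 1 gremlin → cell block B.  (cell block A: 0A 0G; cell block B: 6A 5G)

No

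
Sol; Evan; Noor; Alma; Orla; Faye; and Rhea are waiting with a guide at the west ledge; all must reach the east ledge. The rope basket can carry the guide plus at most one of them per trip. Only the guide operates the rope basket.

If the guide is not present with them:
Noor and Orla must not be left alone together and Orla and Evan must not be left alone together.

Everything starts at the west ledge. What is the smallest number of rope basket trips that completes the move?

Counting alone: the guide can take at most 1 across per trip to the east ledge, so moving all 7 needs at least 7 loaded trips out, with a return between consecutive ones — at least 13 crossings.
The safety rule pushes this higher. Following every safe sequence of crossings, the most of the 7 that can be at the east ledge as the rope basket arrives there on crossing 13 is 6 — never all 7.
So no plan with fewer than 15 crossings exists, and this one achieves 15:
1. Guide goes to the east ledge with Orla.  [the west ledge: Alma, Evan, Faye, Noor, Rhea, Sol | the east ledge: Orla]
2. Guide goes back to the west ledge alone.  [the west ledge: Alma, Evan, Faye, Noor, Rhea, Sol | the east ledge: Orla]
3. Guide goes to the east ledge with Sol.  [the west ledge: Alma, Evan, Faye, Noor, Rhea | the east ledge: Orla, Sol]
4. Guide goes back to the west ledge alone.  [the west ledge: Alma, Evan, Faye, Noor, Rhea | the east ledge: Orla, Sol]
5. Guide goes to the east ledge with Evan.  [the west ledge: Alma, Faye, Noor, Rhea | the east ledge: Evan, Orla, Sol]
6. Guide goes back to the west ledge with Orla.  [the west ledge: Alma, Faye, Noor, Orla, Rhea | the east ledge: Evan, Sol]
7. Guide goes to the east ledge with Noor.  [the west ledge: Alma, Faye, Orla, Rhea | the east ledge: Evan, Noor, Sol]
8. Guide goes back to the west ledge alone.  [the west ledge: Alma, Faye, Orla, Rhea | the east ledge: Evan, Noor, Sol]
9. Guide goes to the east ledge with Alma.  [the west ledge: Faye, Orla, Rhea | the east ledge: Alma, Evan, Noor, Sol]
10. Guide goes back to the west ledge alone.  [the west ledge: Faye, Orla, Rhea | the east ledge: Alma, Evan, Noor, Sol]
11. Guide goes to the east ledge with Faye.  [the west ledge: Orla, Rhea | the east ledge: Alma, Evan, Faye, Noor, Sol]
12. Guide goes back to the west ledge alone.  [the west ledge: Orla, Rhea | the east ledge: Alma, Evan, Faye, Noor, Sol]
13. Guide goes to the east ledge with Rhea.  [the west ledge: Orla | the east ledge: Alma, Evan, Faye, Noor, Rhea, Sol]
14. Guide goes back to the west ledge alone.  [the west ledge: Orla | the east ledge: Alma, Evan, Faye, Noor, Rhea, Sol]
15. Guide goes to the east ledge with Orla.  [the west ledge: — | the east ledge: Alma, Evan, Faye, Noor, Orla, Rhea, Sol]

15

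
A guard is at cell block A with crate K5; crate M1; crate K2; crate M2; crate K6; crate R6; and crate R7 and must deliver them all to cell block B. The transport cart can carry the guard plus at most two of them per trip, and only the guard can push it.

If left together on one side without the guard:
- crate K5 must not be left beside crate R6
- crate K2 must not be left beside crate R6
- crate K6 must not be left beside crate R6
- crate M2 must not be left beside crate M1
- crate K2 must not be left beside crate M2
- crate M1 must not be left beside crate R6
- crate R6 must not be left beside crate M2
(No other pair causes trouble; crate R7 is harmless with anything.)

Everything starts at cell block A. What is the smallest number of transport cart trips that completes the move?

11

Counting alone: the guard can take at most 2 across per trip to cell block B, so moving all 7 needs at least 4 loaded trips out, with a return between consecutive ones — at least 7 crossings.
The safety rule pushes this higher. Following every safe sequence of crossings, the most of the 7 that can be at cell block B as the transport cart arrives there on crossings 7, 9 is 5, 6 respectively — never all 7.
So no plan with fewer than 11 crossings exists, and this one achieves 11:
1. Guard goes to cell block B with crate M2 and crate R6.
2. Guard goes back to cell block A with crate M2.
3. Guard goes to cell block B with crate K5 and crate M2.
4. Guard goes back to cell block A with crate R6.
5. Guard goes to cell block B with crate K6 and crate R6.
6. Guard goes back to cell block A with crate R6.
7. Guard goes to cell block B with crate K2 and crate M1.
8. Guard goes back to cell block A with crate M2.
9. Guard goes to cell block B with crate M2 and crate R7.
10. Guard goes back to cell block A with crate M2.
11. Guard goes to cell block B with crate M2 and crate R6.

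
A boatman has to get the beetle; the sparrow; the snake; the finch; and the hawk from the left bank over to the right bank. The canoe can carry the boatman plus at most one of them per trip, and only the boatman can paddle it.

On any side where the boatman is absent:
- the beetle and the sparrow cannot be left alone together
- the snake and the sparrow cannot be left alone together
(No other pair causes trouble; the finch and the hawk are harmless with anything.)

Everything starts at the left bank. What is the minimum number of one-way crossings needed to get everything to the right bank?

Counting alone: the boatman can take at most 1 across per trip to the right bank, so moving all 5 needs at least 5 loaded trips out, with a return between consecutive ones — at least 9 crossings.
The safety rule pushes this higher. Following every safe sequence of crossings, the most of the 5 that can be at the right bank as the canoe arrives there on crossing 9 is 4 — never all 5.
So no plan with fewer than 11 crossings exists, and this one achieves 11:
1. Boatman goes to the right bank with the sparrow.
2. Boatman goes back to the left bank alone.
3. Boatman goes to the right bank with the beetle.
4. Boatman goes back to the left bank with the sparrow.
5. Boatman goes to the right bank with the snake.
6. Boatman goes back to the left bank alone.
7. Boatman goes to the right bank with the finch.
8. Boatman goes back to the left bank alone.
9. Boatman goes to the right bank with the hawk.
10. Boatman goes back to the left bank alone.
11. Boatman goes to the right bank with the sparrow.

11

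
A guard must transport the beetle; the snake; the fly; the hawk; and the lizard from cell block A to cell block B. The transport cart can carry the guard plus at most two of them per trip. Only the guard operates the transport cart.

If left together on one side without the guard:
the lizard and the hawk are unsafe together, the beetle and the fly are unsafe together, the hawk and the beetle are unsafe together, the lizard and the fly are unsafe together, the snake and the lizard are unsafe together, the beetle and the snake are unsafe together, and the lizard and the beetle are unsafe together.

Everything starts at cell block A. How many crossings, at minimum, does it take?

Following every safe sequence of crossings from the start, the most of the 5 that can be at cell block B as the transport cart arrives there on crossings 1, 3 is 2, 3 respectively; the best ever achieved is 3 of 5.
From crossing 5 on, no configuration arises that was not already reachable earlier: only 10 distinct safe configurations (who is on which side, and where the transport cart is) can ever be reached, none of them has everyone across, and every continuation just revisits them. So no valid plan exists.

impossible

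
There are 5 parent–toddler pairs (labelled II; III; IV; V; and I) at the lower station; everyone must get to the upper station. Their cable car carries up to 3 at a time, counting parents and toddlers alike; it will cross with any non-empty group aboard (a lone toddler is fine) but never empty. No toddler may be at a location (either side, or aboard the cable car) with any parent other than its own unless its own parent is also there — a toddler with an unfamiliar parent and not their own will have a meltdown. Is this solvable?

Yes

1. parent II and toddler II cross → the upper station.
2. parent II crosses ← the lower station.
3. toddler III, toddler IV, and toddler V cross → the upper station.
4. toddler II crosses ← the lower station.
5. parent III, parent IV, and parent V cross → the upper station.
6. parent III and toddler III cross ← the lower station.
7. parent I, parent II, and parent III cross → the upper station.
8. toddler IV crosses ← the lower station.
9. toddler II and toddler III cross → the upper station.
10. toddler II crosses ← the lower station.
11. toddler I, toddler II, and toddler IV cross → the upper station.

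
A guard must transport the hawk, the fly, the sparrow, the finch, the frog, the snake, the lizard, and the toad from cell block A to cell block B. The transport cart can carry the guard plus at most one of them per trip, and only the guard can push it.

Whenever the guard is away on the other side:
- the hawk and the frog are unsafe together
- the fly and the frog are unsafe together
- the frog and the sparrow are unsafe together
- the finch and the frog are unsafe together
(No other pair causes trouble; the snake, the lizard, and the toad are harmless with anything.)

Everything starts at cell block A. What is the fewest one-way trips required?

Following every safe sequence of crossings from the start, the most of the 8 that can be at cell block B as the transport cart arrives there on crossings 1, 3, 5, 7, 9 is 1, 2, 3, 4, 5 respectively; the best ever achieved is 5 of 8.
From crossing 11 on, no configuration arises that was not already reachable earlier: only 88 distinct safe configurations (who is on which side, and where the transport cart is) can ever be reached, none of them has everyone across, and every continuation just revisits them. So no valid plan exists.

impossible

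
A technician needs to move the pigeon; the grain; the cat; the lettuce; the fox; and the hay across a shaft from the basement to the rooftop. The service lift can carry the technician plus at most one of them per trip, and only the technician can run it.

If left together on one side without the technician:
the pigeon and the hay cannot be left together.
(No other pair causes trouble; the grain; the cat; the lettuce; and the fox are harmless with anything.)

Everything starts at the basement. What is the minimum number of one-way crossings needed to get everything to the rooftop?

Counting alone: the technician can take at most 1 across per trip to the rooftop, so moving all 6 needs at least 6 loaded trips out, with a return between consecutive ones — at least 11 crossings.
The plan below uses exactly 11 crossings, so it is optimal:
1. Technician goes to the rooftop with the pigeon.
2. Technician goes back to the basement alone.
3. Technician goes to the rooftop with the grain.
4. Technician goes back to the basement alone.
5. Technician goes to the rooftop with the cat.
6. Technician goes back to the basement alone.
7. Technician goes to the rooftop with the lettuce.
8. Technician goes back to the basement alone.
9. Technician goes to the rooftop with the fox.
10. Technician goes back to the basement alone.
11. Technician goes to the rooftop with the hay.

11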